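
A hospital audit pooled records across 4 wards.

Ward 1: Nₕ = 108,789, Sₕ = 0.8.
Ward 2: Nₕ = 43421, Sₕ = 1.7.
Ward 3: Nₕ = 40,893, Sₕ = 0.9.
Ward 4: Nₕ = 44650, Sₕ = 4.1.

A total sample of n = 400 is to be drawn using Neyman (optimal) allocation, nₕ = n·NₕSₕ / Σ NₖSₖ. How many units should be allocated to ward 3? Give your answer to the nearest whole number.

39

1: NₕSₕ = 108789·0.8 = 87031.2
2: NₕSₕ = 43421·1.7 = 73815.7
3: NₕSₕ = 40893·0.9 = 36803.7
4: NₕSₕ = 44650·4.1 = 183065
Σ NₕSₕ = 380715.6.
n_3 = 400·36803.7/380715.6 = 38.668... → 39.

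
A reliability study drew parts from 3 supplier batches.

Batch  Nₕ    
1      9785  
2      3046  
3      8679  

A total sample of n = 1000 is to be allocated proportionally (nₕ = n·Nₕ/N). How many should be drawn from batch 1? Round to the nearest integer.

N = 9785 + 3046 + 8679 = 21510.
n_1 = 1000·9785/21510 = 454.905... → 455.

455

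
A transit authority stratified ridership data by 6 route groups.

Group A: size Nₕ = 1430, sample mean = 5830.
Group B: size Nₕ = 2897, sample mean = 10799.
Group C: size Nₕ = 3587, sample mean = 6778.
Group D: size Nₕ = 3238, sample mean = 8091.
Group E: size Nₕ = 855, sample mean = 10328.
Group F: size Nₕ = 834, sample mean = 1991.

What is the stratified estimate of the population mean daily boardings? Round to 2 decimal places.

x̄_st = (Σ Nₕx̄ₕ) / (Σ Nₕ) = (1430·5830 + 2897·10799 + 3587·6778 + 3238·8091 + 855·10328 + 834·1991) / 12841
= 100623881 / 12841 = 7836.1406... → 7836.14.

7836.14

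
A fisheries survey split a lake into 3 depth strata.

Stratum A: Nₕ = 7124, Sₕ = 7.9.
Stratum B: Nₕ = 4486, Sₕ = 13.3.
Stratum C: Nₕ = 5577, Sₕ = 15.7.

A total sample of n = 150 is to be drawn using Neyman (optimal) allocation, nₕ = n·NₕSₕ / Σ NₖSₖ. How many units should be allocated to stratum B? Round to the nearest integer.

44

A: NₕSₕ = 7124·7.9 = 56279.6
B: NₕSₕ = 4486·13.3 = 59663.8
C: NₕSₕ = 5577·15.7 = 87558.9
Σ NₕSₕ = 203502.3.
n_B = 150·59663.8/203502.3 = 43.978... → 44.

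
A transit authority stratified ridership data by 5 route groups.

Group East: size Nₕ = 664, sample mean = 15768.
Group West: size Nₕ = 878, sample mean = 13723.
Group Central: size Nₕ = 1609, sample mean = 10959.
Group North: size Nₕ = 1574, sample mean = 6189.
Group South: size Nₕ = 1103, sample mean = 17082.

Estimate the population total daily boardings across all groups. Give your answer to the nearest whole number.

68734709

East: 664·15768 = 10469952
West: 878·13723 = 12048794
Central: 1609·10959 = 17633031
North: 1574·6189 = 9741486
South: 1103·17082 = 18841446
τ̂ = Σ Nₕx̄ₕ = 68734709.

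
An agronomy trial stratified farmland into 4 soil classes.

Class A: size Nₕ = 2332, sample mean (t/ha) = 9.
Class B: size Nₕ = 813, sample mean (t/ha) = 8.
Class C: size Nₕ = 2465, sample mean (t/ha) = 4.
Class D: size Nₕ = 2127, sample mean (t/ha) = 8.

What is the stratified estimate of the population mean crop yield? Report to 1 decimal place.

N = 2332 + 813 + 2465 + 2127 = 7737.
Weight each subgroup mean by Nₕ/N and sum.
Σ Nₕx̄ₕ = 2332·9 + 813·8 + 2465·4 + 2127·8 = 20988 + 6504 + 9860 + 17016 = 54368.
Divide by N: 54368 / 7737 = 7.027... → 7.0.

7.0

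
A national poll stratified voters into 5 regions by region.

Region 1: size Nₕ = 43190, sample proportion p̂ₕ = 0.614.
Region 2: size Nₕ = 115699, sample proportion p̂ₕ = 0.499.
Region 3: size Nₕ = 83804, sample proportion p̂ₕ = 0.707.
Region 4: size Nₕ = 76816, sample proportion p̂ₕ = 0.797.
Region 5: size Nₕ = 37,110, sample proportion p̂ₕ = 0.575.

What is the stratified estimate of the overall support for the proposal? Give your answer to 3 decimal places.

0.634

N = 43190 + 115699 + 83804 + 76816 + 37110 = 356619.
Overall proportion = Σ (Nₕ/N)·p̂ₕ.
Σ Nₕp̂ₕ = 26518.66 + 57733.801 + 59249.428 + 61222.352 + 21338.25 = 226062.491.
226062.491 / 356619 = 0.63390... → 0.634.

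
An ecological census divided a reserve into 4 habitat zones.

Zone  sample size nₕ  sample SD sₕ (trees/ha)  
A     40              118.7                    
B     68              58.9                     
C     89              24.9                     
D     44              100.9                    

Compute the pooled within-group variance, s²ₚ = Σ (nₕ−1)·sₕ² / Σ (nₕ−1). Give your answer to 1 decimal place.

5376.7

Degrees of freedom: 39 + 67 + 88 + 43 = 237.
Σ(nₕ−1)sₕ² = 39·14089.69 + 67·3469.21 + 88·620.01 + 43·10180.81 = 1274270.69.
s²ₚ = 1274270.69 / 237 = 5376.670... → 5376.7.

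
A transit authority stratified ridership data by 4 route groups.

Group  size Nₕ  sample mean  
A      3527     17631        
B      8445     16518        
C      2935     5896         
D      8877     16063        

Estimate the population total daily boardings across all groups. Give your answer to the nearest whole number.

A: 3527·17631 = 62184537
B: 8445·16518 = 139494510
C: 2935·5896 = 17304760
D: 8877·16063 = 142591251
τ̂ = Σ Nₕx̄ₕ = 361575058.

361575058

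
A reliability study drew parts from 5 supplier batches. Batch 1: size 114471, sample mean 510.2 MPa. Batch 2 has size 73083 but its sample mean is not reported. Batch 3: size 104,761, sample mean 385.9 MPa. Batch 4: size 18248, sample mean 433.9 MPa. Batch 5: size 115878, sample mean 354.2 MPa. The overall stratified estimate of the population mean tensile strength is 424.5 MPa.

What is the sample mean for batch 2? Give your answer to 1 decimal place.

Σ Nₕx̄ₕ = N·μ, so 73083·x̄_2 = 426441·424.5 − (114471·510.2 + 104761·385.9 + 18248·433.9 + 115878·354.2).
= 181024204.5 − 147792168.9 = 33232035.6.
x̄_2 = 33232035.6 / 73083 = 454.716... → 454.7.

454.7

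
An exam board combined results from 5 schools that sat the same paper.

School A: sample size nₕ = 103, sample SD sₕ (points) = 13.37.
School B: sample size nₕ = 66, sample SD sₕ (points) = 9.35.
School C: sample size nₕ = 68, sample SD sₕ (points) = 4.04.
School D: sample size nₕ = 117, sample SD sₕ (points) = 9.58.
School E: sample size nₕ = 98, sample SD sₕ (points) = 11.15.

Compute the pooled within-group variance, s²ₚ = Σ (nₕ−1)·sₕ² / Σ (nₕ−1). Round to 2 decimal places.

106.74

Degrees of freedom: 102 + 65 + 67 + 116 + 97 = 447.
Σ(nₕ−1)sₕ² = 102·178.7569 + 65·87.4225 + 67·16.3216 + 116·91.7764 + 97·124.3225 = 47714.5584.
s²ₚ = 47714.5584 / 447 = 106.7440... → 106.74.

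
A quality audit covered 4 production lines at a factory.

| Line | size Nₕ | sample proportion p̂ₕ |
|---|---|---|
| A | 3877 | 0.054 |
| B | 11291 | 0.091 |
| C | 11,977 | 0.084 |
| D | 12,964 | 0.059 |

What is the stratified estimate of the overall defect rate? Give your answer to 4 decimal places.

N = 3877 + 11291 + 11977 + 12964 = 40109.
Overall proportion = Σ (Nₕ/N)·p̂ₕ.
Σ Nₕp̂ₕ = 209.358 + 1027.481 + 1006.068 + 764.876 = 3007.783.
3007.783 / 40109 = 0.074990... → 0.0750.

0.0750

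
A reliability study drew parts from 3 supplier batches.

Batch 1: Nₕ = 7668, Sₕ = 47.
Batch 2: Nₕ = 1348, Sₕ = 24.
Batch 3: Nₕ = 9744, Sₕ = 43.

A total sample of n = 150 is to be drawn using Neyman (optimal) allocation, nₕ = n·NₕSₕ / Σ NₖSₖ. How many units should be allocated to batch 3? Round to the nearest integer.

77

1: NₕSₕ = 7668·47 = 360396
2: NₕSₕ = 1348·24 = 32352
3: NₕSₕ = 9744·43 = 418992
Σ NₕSₕ = 811740.
n_3 = 150·418992/811740 = 77.425... → 77.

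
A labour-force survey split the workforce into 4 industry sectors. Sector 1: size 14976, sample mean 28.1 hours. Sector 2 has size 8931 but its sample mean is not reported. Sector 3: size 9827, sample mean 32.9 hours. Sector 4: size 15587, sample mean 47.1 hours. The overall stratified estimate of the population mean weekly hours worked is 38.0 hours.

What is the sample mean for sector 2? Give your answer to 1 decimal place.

N = 14976 + 8931 + 9827 + 15587 = 49321.
Overall total = μ·N = 38.0·49321 = 1874198.
Subtract the known strata: 14976·28.1 + 9827·32.9 + 15587·47.1 = 1478281.6.
Remaining total for sector 2: 1874198 − 1478281.6 = 395916.4.
Divide by its size: 395916.4 / 8931 = 44.331... → 44.3.

44.3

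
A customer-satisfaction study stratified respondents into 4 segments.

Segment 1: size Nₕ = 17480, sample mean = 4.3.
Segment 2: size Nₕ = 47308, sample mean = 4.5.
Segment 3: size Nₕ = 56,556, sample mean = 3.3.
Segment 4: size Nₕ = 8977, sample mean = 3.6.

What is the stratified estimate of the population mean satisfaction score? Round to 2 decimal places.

N = 130321; weights Wₕ = Nₕ/N = (0.1341, 0.3630, 0.4340, 0.0689).
x̄_st = Σ Wₕ·x̄ₕ = 0.1341·4.3 + 0.3630·4.5 + 0.4340·3.3 + 0.0689·3.6 ≈ 3.8904...
→ 3.89.

3.89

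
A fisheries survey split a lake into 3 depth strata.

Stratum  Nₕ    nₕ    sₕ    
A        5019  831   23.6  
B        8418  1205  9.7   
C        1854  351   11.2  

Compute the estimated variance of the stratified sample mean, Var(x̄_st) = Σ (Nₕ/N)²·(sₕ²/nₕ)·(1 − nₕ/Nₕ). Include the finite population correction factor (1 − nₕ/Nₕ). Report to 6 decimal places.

N = 15291; Wₕ = Nₕ/N.
stratum A: (5019/15291)²·23.6²/831·(1 − 831/5019) = 0.060252500
stratum B: (8418/15291)²·9.7²/1205·(1 − 1205/8418) = 0.020277271
stratum C: (1854/15291)²·11.2²/351·(1 − 351/1854) = 0.004259179
Sum = 0.084788950 → 0.084789.

0.084789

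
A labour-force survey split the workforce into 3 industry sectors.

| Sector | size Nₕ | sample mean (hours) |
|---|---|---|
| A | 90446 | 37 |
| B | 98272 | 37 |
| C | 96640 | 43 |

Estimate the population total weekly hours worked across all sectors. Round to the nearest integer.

Population total = Σ Nₕ·x̄ₕ (each stratum's size times its mean).
90446·37 + 98272·37 + 96640·43 = 3346502 + 3636064 + 4155520 = 11138086.

11138086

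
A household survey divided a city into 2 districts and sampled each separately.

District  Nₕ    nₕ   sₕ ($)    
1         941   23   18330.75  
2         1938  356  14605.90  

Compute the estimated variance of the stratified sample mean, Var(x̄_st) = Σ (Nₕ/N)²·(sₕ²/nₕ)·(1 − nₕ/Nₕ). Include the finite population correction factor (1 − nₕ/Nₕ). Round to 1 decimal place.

N = 2879; Wₕ = Nₕ/N.
district 1: (941/2879)²·18330.75²/23·(1 − 23/941) = 1522585.2130
district 2: (1938/2879)²·14605.90²/356·(1 − 356/1938) = 221658.0815
Sum = 1744243.2944 → 1744243.3.

1744243.3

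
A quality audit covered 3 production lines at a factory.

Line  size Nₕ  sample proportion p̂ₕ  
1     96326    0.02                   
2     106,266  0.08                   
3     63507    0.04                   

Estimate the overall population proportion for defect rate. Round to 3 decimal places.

N = 96326 + 106266 + 63507 = 266099.
Overall proportion = Σ (Nₕ/N)·p̂ₕ.
Σ Nₕp̂ₕ = 1926.52 + 8501.28 + 2540.28 = 12968.08.
12968.08 / 266099 = 0.04873... → 0.049.

0.049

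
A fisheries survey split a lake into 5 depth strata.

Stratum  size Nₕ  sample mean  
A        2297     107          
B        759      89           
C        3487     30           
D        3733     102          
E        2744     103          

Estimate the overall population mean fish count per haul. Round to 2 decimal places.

x̄_st = (Σ Nₕx̄ₕ) / (Σ Nₕ) = (2297·107 + 759·89 + 3487·30 + 3733·102 + 2744·103) / 13020
= 1081338 / 13020 = 83.0521... → 83.05.

83.05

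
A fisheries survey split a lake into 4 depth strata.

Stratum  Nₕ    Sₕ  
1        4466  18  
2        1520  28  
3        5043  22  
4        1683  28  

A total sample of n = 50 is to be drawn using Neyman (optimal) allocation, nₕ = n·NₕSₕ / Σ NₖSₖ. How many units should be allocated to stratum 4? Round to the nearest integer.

Σ NₕSₕ = 4466·18 + 1520·28 + 5043·22 + 1683·28 = 281018.
Share for 4: 47124/281018 = 0.16769.
n_4 = 50 × 0.16769 = 8.385... → 8.

8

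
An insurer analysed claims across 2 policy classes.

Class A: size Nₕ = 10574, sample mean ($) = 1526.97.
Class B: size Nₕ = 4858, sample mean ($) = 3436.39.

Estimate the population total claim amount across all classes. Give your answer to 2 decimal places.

32840163.40

A: 10574·1526.97 = 16146180.78
B: 4858·3436.39 = 16693982.62
τ̂ = Σ Nₕx̄ₕ = 32840163.40.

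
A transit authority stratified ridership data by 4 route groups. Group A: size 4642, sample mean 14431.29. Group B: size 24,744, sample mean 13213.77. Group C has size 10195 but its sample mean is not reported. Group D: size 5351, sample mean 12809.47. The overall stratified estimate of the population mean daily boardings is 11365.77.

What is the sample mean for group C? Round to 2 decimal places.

4727.00

N = 4642 + 24744 + 10195 + 5351 = 44932.
Overall total = μ·N = 11365.77·44932 = 510686777.64.
Subtract the known strata: 4642·14431.29 + 24744·13213.77 + 5351·12809.47 = 462495047.03.
Remaining total for group C: 510686777.64 − 462495047.03 = 48191730.61.
Divide by its size: 48191730.61 / 10195 = 4726.9966... → 4727.00.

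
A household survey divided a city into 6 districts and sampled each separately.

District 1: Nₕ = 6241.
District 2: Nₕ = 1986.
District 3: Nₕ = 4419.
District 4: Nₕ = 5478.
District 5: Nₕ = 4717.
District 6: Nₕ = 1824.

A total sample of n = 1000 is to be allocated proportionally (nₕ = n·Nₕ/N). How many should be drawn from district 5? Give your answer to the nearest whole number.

191

N = 6241 + 1986 + 4419 + 5478 + 4717 + 1824 = 24665.
n_5 = 1000·4717/24665 = 191.243... → 191.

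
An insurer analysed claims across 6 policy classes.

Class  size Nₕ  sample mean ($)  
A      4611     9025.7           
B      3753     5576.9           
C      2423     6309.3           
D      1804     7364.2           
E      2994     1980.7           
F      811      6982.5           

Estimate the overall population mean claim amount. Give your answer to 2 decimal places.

6264.52

N = 4611 + 3753 + 2423 + 1804 + 2994 + 811 = 16396.
Overall mean = Σ (Nₕ/N)·x̄ₕ — weight by population share, not a simple average.
Σ Nₕx̄ₕ = 4611·9025.7 + 3753·5576.9 + 2423·6309.3 + 1804·7364.2 + 2994·1980.7 + 811·6982.5 = 41617502.7 + 20930105.7 + 15287433.9 + 13285016.8 + 5930215.8 + 5662807.5 = 102713082.4.
Divide by N: 102713082.4 / 16396 = 6264.5208... → 6264.52.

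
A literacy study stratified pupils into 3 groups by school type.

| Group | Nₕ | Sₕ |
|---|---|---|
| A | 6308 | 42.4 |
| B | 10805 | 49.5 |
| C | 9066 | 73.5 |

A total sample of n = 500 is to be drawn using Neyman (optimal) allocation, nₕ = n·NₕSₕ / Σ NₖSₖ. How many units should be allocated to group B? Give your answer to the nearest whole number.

182

A: NₕSₕ = 6308·42.4 = 267459.2
B: NₕSₕ = 10805·49.5 = 534847.5
C: NₕSₕ = 9066·73.5 = 666351
Σ NₕSₕ = 1468657.7.
n_B = 500·534847.5/1468657.7 = 182.087... → 182.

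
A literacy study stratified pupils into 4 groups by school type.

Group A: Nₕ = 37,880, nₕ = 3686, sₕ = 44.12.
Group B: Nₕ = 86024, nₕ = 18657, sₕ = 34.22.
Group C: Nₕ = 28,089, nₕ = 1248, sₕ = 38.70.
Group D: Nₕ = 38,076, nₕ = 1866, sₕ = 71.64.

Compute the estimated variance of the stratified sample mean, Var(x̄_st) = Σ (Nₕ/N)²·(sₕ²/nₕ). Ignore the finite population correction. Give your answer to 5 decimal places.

N = 190069; Wₕ = Nₕ/N.
group A: (37880/190069)²·44.12²/3686 = 0.02097553
group B: (86024/190069)²·34.22²/18657 = 0.01285686
group C: (28089/190069)²·38.70²/1248 = 0.02620941
group D: (38076/190069)²·71.64²/1866 = 0.11037725
Sum = 0.17041906 → 0.17042.

0.17042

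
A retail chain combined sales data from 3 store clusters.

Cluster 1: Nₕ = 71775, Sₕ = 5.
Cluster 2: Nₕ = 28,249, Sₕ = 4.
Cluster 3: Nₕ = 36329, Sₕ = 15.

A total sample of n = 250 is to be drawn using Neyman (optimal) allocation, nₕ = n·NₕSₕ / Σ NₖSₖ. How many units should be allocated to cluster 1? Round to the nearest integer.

88

1: NₕSₕ = 71775·5 = 358875
2: NₕSₕ = 28249·4 = 112996
3: NₕSₕ = 36329·15 = 544935
Σ NₕSₕ = 1016806.
n_1 = 250·358875/1016806 = 88.236... → 88.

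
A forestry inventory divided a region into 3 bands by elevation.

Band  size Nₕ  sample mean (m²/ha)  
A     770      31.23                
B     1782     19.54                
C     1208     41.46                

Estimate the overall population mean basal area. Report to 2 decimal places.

28.98

N = 770 + 1782 + 1208 = 3760.
The stratified mean weights each stratum mean by its population share Nₕ/N.
Σ Nₕx̄ₕ = 770·31.23 + 1782·19.54 + 1208·41.46 = 24047.1 + 34820.28 + 50083.68 = 108951.06.
Divide by N: 108951.06 / 3760 = 28.9763... → 28.98.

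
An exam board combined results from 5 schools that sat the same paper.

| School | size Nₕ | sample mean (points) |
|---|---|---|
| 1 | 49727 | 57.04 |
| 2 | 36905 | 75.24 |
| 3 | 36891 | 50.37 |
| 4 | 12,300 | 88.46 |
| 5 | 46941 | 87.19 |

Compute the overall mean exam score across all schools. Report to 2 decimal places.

69.23

x̄_st = (Σ Nₕx̄ₕ) / (Σ Nₕ) = (49727·57.04 + 36905·75.24 + 36891·50.37 + 12300·88.46 + 46941·87.19) / 182764
= 12652203.74 / 182764 = 69.2270... → 69.23.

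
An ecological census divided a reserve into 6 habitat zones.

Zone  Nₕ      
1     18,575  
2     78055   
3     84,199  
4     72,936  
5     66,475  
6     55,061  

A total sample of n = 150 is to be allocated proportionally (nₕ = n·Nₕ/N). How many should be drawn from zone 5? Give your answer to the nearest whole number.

27

N = 18575 + 78055 + 84199 + 72936 + 66475 + 55061 = 375301.
n_5 = 150·66475/375301 = 26.569... → 27.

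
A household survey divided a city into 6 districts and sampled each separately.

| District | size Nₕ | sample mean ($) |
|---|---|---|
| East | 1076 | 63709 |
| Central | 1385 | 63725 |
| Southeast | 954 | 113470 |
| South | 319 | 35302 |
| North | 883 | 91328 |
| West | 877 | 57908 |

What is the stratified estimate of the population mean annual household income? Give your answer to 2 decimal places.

74217.27

N = 5494; weights Wₕ = Nₕ/N = (0.1959, 0.2521, 0.1736, 0.0581, 0.1607, 0.1596).
x̄_st = Σ Wₕ·x̄ₕ = 0.1959·63709 + 0.2521·63725 + 0.1736·113470 + 0.0581·35302 + 0.1607·91328 + 0.1596·57908 ≈ 74217.2674...
→ 74217.27.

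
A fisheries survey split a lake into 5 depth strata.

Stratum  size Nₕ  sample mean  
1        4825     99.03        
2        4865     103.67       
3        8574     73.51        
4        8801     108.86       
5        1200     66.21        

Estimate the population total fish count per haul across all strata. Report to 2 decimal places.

2649977.90

Population total = Σ Nₕ·x̄ₕ (each stratum's size times its mean).
4825·99.03 + 4865·103.67 + 8574·73.51 + 8801·108.86 + 1200·66.21 = 477819.75 + 504354.55 + 630274.74 + 958076.86 + 79452 = 2649977.90.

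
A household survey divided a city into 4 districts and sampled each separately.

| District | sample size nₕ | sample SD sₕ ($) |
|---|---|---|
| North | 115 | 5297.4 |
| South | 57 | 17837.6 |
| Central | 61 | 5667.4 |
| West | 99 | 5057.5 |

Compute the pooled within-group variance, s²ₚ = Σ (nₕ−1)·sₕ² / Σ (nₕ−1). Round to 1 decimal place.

77594624.5

Degrees of freedom: 114 + 56 + 60 + 98 = 328.
Σ(nₕ−1)sₕ² = 114·28062446.76 + 56·318179973.76 + 60·32119422.76 + 98·25578306.25 = 25451036839.3.
s²ₚ = 25451036839.3 / 328 = 77594624.510... → 77594624.5.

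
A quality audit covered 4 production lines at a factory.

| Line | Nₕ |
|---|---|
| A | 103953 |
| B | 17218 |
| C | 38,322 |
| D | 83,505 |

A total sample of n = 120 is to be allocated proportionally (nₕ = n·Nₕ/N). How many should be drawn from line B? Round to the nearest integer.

9

Share of line B = 17218/242998 = 0.07086.
Allocate 120 × 0.07086 = 8.503... → 9.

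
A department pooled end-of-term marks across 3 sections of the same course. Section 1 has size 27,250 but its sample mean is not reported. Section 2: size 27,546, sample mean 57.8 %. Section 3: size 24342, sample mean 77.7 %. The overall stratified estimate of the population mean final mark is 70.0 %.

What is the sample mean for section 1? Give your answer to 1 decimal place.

Σ Nₕx̄ₕ = N·μ, so 27250·x̄_1 = 79138·70.0 − (27546·57.8 + 24342·77.7).
= 5539660 − 3483532.2 = 2056127.8.
x̄_1 = 2056127.8 / 27250 = 75.454... → 75.5.

75.5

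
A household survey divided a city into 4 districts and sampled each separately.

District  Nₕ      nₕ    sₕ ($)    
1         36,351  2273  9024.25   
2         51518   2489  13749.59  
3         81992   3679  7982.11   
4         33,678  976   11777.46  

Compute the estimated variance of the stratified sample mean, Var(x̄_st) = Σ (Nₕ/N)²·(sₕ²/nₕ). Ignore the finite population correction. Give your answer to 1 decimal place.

12710.0

N = 203539; Wₕ = Nₕ/N.
district 1: (36351/203539)²·9024.25²/2273 = 1142.7737
district 2: (51518/203539)²·13749.59²/2489 = 4866.0584
district 3: (81992/203539)²·7982.11²/3679 = 2810.3041
district 4: (33678/203539)²·11777.46²/976 = 3890.9063
Sum = 12710.0425 → 12710.0.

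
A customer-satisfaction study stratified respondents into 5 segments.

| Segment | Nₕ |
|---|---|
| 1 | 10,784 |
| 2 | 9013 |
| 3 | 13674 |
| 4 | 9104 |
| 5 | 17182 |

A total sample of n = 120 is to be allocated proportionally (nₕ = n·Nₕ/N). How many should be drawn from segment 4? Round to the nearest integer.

18

Share of segment 4 = 9104/59757 = 0.15235.
Allocate 120 × 0.15235 = 18.282... → 18.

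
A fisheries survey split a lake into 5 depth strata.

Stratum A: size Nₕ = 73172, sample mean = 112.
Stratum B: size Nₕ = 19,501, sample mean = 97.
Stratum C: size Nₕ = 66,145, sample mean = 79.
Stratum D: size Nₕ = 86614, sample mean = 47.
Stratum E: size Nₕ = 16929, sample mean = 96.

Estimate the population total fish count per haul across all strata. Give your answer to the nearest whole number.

A: 73172·112 = 8195264
B: 19501·97 = 1891597
C: 66145·79 = 5225455
D: 86614·47 = 4070858
E: 16929·96 = 1625184
τ̂ = Σ Nₕx̄ₕ = 21008358.

21008358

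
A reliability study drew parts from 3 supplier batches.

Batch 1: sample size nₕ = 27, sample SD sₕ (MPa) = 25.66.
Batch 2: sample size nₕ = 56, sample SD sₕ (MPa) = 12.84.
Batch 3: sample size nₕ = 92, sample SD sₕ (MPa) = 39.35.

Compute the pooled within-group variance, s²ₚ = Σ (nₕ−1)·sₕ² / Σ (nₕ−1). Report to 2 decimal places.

971.47

1: (27−1)·25.66² = 26·658.4356 = 17119.3256
2: (56−1)·12.84² = 55·164.8656 = 9067.608
3: (92−1)·39.35² = 91·1548.4225 = 140906.4475
Numerator = 167093.3811; denominator = Σ(nₕ−1) = 172.
s²ₚ = 167093.3811/172 = 971.4731... → 971.47.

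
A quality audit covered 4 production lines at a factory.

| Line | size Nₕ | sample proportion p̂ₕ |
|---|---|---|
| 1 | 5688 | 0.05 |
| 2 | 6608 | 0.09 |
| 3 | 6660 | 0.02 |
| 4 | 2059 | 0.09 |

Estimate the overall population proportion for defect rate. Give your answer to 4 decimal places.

0.0570

N = 5688 + 6608 + 6660 + 2059 = 21015.
Overall proportion = Σ (Nₕ/N)·p̂ₕ.
Σ Nₕp̂ₕ = 284.4 + 594.72 + 133.2 + 185.31 = 1197.63.
1197.63 / 21015 = 0.056989... → 0.0570.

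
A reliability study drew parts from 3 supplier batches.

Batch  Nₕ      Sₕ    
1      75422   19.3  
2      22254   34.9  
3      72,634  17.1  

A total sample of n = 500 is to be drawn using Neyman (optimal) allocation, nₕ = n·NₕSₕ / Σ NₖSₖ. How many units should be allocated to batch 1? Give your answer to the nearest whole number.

Σ NₕSₕ = 75422·19.3 + 22254·34.9 + 72634·17.1 = 3474350.6.
Share for 1: 1455644.6/3474350.6 = 0.41897.
n_1 = 500 × 0.41897 = 209.484... → 209.

209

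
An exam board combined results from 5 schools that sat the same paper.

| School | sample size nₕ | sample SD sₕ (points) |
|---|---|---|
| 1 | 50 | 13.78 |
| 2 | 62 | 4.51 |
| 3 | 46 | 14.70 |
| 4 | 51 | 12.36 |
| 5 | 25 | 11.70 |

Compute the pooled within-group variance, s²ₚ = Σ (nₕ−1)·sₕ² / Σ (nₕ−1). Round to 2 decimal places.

1: (50−1)·13.78² = 49·189.8884 = 9304.5316
2: (62−1)·4.51² = 61·20.3401 = 1240.7461
3: (46−1)·14.70² = 45·216.09 = 9724.05
4: (51−1)·12.36² = 50·152.7696 = 7638.48
5: (25−1)·11.70² = 24·136.89 = 3285.36
Numerator = 31193.1677; denominator = Σ(nₕ−1) = 229.
s²ₚ = 31193.1677/229 = 136.2147... → 136.21.

136.21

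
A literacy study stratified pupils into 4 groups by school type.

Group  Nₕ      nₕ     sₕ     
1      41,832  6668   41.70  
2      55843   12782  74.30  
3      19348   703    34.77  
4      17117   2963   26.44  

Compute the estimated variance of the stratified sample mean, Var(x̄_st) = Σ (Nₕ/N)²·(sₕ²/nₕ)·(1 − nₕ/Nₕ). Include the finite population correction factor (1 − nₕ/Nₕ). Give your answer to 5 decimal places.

N = 134140; Wₕ = Nₕ/N.
group 1: (41832/134140)²·41.70²/6668·(1 − 6668/41832) = 0.02131900
group 2: (55843/134140)²·74.30²/12782·(1 − 12782/55843) = 0.05771850
group 3: (19348/134140)²·34.77²/703·(1 − 703/19348) = 0.03447751
group 4: (17117/134140)²·26.44²/2963·(1 − 2963/17117) = 0.00317674
Sum = 0.11669175 → 0.11669.

0.11669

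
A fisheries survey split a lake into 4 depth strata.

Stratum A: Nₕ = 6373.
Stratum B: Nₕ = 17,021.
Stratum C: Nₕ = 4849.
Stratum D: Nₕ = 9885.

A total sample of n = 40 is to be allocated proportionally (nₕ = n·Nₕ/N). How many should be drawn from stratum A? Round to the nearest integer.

7

N = 6373 + 17021 + 4849 + 9885 = 38128.
n_A = 40·6373/38128 = 6.686... → 7.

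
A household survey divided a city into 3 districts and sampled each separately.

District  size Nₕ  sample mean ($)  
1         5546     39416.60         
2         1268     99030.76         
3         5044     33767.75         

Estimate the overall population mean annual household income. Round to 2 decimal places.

43388.43

N = 5546 + 1268 + 5044 = 11858.
The stratified mean weights each stratum mean by its population share Nₕ/N.
Σ Nₕx̄ₕ = 5546·39416.60 + 1268·99030.76 + 5044·33767.75 = 218604463.6 + 125571003.68 + 170324531 = 514499998.28.
Divide by N: 514499998.28 / 11858 = 43388.4296... → 43388.43.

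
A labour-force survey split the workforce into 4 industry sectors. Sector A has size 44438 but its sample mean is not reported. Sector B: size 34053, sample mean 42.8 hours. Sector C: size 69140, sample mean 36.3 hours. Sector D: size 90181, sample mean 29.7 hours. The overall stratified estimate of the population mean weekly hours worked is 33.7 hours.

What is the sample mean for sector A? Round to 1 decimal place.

Σ Nₕx̄ₕ = N·μ, so 44438·x̄_A = 237812·33.7 − (34053·42.8 + 69140·36.3 + 90181·29.7).
= 8014264.4 − 6645626.1 = 1368638.3.
x̄_A = 1368638.3 / 44438 = 30.799... → 30.8.

30.8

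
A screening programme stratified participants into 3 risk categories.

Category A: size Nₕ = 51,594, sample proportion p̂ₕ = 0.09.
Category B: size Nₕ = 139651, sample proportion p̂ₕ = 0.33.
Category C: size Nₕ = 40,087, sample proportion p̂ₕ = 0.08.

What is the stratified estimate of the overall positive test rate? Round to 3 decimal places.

N = 51594 + 139651 + 40087 = 231332.
Overall proportion = Σ (Nₕ/N)·p̂ₕ.
Σ Nₕp̂ₕ = 4643.46 + 46084.83 + 3206.96 = 53935.25.
53935.25 / 231332 = 0.23315... → 0.233.

0.233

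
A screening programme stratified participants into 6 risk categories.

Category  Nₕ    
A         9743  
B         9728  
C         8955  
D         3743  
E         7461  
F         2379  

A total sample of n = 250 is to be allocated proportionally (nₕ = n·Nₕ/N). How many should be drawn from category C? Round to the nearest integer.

53

Share of category C = 8955/42009 = 0.21317.
Allocate 250 × 0.21317 = 53.292... → 53.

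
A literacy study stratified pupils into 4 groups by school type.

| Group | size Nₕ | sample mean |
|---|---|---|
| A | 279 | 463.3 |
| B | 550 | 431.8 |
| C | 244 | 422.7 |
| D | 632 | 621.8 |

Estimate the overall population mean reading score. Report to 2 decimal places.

506.08

N = 1705; weights Wₕ = Nₕ/N = (0.1636, 0.3226, 0.1431, 0.3707).
x̄_st = Σ Wₕ·x̄ₕ = 0.1636·463.3 + 0.3226·431.8 + 0.1431·422.7 + 0.3707·621.8 ≈ 506.0804...
→ 506.08.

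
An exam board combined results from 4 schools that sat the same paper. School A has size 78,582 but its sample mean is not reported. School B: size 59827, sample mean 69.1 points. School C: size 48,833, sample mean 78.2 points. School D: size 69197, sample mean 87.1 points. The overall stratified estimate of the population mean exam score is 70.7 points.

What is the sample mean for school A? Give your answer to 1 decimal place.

52.8

Σ Nₕx̄ₕ = N·μ, so 78582·x̄_A = 256439·70.7 − (59827·69.1 + 48833·78.2 + 69197·87.1).
= 18130237.3 − 13979845 = 4150392.3.
x̄_A = 4150392.3 / 78582 = 52.816... → 52.8.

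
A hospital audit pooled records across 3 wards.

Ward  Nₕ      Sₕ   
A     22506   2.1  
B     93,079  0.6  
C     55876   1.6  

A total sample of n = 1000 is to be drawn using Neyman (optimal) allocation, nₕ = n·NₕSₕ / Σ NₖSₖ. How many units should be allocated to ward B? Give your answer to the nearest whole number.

A: NₕSₕ = 22506·2.1 = 47262.6
B: NₕSₕ = 93079·0.6 = 55847.4
C: NₕSₕ = 55876·1.6 = 89401.6
Σ NₕSₕ = 192511.6.
n_B = 1000·55847.4/192511.6 = 290.099... → 290.

290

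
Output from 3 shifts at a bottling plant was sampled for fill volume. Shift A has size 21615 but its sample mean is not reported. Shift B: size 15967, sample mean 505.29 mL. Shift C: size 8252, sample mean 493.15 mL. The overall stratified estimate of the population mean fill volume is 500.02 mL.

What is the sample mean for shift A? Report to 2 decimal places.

N = 21615 + 15967 + 8252 = 45834.
Overall total = μ·N = 500.02·45834 = 22917916.68.
Subtract the known strata: 15967·505.29 + 8252·493.15 = 12137439.23.
Remaining total for shift A: 22917916.68 − 12137439.23 = 10780477.45.
Divide by its size: 10780477.45 / 21615 = 498.7498... → 498.75.

498.75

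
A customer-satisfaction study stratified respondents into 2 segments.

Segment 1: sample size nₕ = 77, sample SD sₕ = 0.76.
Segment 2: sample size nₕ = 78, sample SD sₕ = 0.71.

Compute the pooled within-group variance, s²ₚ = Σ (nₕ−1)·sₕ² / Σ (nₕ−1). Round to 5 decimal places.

0.54061

1: (77−1)·0.76² = 76·0.5776 = 43.8976
2: (78−1)·0.71² = 77·0.5041 = 38.8157
Numerator = 82.7133; denominator = Σ(nₕ−1) = 153.
s²ₚ = 82.7133/153 = 0.5406098... → 0.54061.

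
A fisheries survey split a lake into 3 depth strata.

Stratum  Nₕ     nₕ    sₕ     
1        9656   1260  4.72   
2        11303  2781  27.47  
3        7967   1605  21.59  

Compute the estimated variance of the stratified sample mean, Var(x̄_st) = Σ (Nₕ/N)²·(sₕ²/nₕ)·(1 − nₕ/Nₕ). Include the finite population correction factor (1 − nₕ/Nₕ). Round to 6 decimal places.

0.050544

N = 28926; Wₕ = Nₕ/N.
stratum 1: (9656/28926)²·4.72²/1260·(1 − 1260/9656) = 0.001713193
stratum 2: (11303/28926)²·27.47²/2781·(1 − 2781/11303) = 0.031237396
stratum 3: (7967/28926)²·21.59²/1605·(1 − 1605/7967) = 0.017593084
Sum = 0.050543673 → 0.050544.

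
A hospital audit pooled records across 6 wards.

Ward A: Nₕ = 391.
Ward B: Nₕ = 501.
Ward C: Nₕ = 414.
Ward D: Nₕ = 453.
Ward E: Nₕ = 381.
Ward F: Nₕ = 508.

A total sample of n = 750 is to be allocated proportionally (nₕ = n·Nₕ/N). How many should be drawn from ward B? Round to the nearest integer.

142

Share of ward B = 501/2648 = 0.18920.
Allocate 750 × 0.18920 = 141.900... → 142.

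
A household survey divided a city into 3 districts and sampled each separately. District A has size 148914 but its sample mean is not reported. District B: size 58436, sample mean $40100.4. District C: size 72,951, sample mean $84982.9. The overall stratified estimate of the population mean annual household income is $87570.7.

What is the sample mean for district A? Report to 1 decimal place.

Σ Nₕx̄ₕ = N·μ, so 148914·x̄_A = 280301·87570.7 − (58436·40100.4 + 72951·84982.9).
= 24546154780.7 − 8542894512.3 = 16003260268.4.
x̄_A = 16003260268.4 / 148914 = 107466.459... → 107466.5.

107466.5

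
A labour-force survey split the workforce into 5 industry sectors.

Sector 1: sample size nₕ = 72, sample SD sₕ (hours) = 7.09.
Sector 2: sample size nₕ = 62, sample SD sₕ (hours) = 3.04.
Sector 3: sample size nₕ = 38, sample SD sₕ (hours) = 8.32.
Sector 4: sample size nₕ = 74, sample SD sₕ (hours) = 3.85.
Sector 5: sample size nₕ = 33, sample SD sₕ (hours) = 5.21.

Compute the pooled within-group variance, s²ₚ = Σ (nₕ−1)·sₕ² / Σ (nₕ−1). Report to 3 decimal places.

31.550

1: (72−1)·7.09² = 71·50.2681 = 3569.0351
2: (62−1)·3.04² = 61·9.2416 = 563.7376
3: (38−1)·8.32² = 37·69.2224 = 2561.2288
4: (74−1)·3.85² = 73·14.8225 = 1082.0425
5: (33−1)·5.21² = 32·27.1441 = 868.6112
Numerator = 8644.6552; denominator = Σ(nₕ−1) = 274.
s²ₚ = 8644.6552/274 = 31.54984... → 31.550.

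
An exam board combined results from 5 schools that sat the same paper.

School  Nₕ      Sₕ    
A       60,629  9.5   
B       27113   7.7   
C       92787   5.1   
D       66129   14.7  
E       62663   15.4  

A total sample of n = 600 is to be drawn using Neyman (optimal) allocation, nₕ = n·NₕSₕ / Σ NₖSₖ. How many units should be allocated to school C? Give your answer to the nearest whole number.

89

A: NₕSₕ = 60629·9.5 = 575975.5
B: NₕSₕ = 27113·7.7 = 208770.1
C: NₕSₕ = 92787·5.1 = 473213.7
D: NₕSₕ = 66129·14.7 = 972096.3
E: NₕSₕ = 62663·15.4 = 965010.2
Σ NₕSₕ = 3195065.8.
n_C = 600·473213.7/3195065.8 = 88.865... → 89.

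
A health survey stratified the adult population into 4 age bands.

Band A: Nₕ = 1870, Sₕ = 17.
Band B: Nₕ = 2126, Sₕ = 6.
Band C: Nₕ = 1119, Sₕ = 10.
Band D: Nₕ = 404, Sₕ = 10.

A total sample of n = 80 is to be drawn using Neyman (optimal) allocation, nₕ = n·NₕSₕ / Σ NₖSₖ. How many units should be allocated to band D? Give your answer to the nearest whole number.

5

A: NₕSₕ = 1870·17 = 31790
B: NₕSₕ = 2126·6 = 12756
C: NₕSₕ = 1119·10 = 11190
D: NₕSₕ = 404·10 = 4040
Σ NₕSₕ = 59776.
n_D = 80·4040/59776 = 5.407... → 5.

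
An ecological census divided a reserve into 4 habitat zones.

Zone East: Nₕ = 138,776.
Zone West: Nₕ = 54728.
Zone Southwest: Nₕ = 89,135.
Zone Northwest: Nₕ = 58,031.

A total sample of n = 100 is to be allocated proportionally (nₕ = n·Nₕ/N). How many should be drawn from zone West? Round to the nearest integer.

16

Share of zone West = 54728/340670 = 0.16065.
Allocate 100 × 0.16065 = 16.065... → 16.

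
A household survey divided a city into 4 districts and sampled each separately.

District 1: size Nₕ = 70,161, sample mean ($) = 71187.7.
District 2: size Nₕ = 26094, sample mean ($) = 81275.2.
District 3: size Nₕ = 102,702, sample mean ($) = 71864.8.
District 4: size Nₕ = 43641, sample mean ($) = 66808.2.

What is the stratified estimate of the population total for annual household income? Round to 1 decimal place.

1: 70161·71187.7 = 4994600219.7
2: 26094·81275.2 = 2120795068.8
3: 102702·71864.8 = 7380658689.6
4: 43641·66808.2 = 2915576656.2
τ̂ = Σ Nₕx̄ₕ = 17411630634.3.

17411630634.3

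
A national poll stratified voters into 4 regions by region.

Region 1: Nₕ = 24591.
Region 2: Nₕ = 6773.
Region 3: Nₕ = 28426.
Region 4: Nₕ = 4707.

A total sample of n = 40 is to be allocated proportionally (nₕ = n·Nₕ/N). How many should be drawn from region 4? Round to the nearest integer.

3

Share of region 4 = 4707/64497 = 0.07298.
Allocate 40 × 0.07298 = 2.919... → 3.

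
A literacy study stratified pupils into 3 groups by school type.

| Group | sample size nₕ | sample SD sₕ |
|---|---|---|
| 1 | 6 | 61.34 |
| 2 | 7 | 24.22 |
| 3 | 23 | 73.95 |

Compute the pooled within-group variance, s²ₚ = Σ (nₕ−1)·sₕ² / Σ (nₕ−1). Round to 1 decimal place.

Degrees of freedom: 5 + 6 + 22 = 33.
Σ(nₕ−1)sₕ² = 5·3762.5956 + 6·586.6084 + 22·5468.6025 = 142641.8834.
s²ₚ = 142641.8834 / 33 = 4322.481... → 4322.5.

4322.5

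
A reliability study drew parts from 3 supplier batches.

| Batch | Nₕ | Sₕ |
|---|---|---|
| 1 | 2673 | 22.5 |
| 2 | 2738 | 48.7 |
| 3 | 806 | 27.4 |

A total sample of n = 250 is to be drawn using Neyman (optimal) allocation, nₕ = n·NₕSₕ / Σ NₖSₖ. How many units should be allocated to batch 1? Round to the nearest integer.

1: NₕSₕ = 2673·22.5 = 60142.5
2: NₕSₕ = 2738·48.7 = 133340.6
3: NₕSₕ = 806·27.4 = 22084.4
Σ NₕSₕ = 215567.5.
n_1 = 250·60142.5/215567.5 = 69.749... → 70.

70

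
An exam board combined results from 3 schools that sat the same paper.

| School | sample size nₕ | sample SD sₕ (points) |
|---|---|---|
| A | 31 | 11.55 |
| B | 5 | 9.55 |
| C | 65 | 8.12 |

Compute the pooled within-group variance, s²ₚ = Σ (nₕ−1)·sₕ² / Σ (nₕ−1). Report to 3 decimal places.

A: (31−1)·11.55² = 30·133.4025 = 4002.075
B: (5−1)·9.55² = 4·91.2025 = 364.81
C: (65−1)·8.12² = 64·65.9344 = 4219.8016
Numerator = 8586.6866; denominator = Σ(nₕ−1) = 98.
s²ₚ = 8586.6866/98 = 87.61925... → 87.619.

87.619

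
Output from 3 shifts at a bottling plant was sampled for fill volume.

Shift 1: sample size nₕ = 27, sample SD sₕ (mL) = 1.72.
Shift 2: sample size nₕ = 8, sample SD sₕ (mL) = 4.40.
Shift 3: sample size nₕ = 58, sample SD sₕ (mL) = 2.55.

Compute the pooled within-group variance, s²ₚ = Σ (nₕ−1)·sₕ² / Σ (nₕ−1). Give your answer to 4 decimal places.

1: (27−1)·1.72² = 26·2.9584 = 76.9184
2: (8−1)·4.40² = 7·19.36 = 135.52
3: (58−1)·2.55² = 57·6.5025 = 370.6425
Numerator = 583.0809; denominator = Σ(nₕ−1) = 90.
s²ₚ = 583.0809/90 = 6.478677... → 6.4787.

6.4787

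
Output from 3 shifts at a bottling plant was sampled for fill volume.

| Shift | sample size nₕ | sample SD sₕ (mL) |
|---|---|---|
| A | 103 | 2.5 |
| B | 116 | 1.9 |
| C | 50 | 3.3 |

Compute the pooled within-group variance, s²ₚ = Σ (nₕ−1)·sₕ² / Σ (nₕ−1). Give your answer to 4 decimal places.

Degrees of freedom: 102 + 115 + 49 = 266.
Σ(nₕ−1)sₕ² = 102·6.25 + 115·3.61 + 49·10.89 = 1586.26.
s²ₚ = 1586.26 / 266 = 5.963383... → 5.9634.

5.9634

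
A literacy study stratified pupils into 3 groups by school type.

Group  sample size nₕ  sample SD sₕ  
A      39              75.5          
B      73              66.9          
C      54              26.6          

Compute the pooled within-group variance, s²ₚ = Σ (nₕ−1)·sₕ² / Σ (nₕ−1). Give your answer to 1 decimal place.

A: (39−1)·75.5² = 38·5700.25 = 216609.5
B: (73−1)·66.9² = 72·4475.61 = 322243.92
C: (54−1)·26.6² = 53·707.56 = 37500.68
Numerator = 576354.1; denominator = Σ(nₕ−1) = 163.
s²ₚ = 576354.1/163 = 3535.915... → 3535.9.

3535.9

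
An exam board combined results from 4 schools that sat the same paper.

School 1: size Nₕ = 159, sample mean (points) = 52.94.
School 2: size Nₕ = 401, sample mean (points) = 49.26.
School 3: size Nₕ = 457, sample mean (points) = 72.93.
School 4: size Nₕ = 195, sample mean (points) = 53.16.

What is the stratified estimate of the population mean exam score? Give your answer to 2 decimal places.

x̄_st = (Σ Nₕx̄ₕ) / (Σ Nₕ) = (159·52.94 + 401·49.26 + 457·72.93 + 195·53.16) / 1212
= 71865.93 / 1212 = 59.2953... → 59.30.

59.30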